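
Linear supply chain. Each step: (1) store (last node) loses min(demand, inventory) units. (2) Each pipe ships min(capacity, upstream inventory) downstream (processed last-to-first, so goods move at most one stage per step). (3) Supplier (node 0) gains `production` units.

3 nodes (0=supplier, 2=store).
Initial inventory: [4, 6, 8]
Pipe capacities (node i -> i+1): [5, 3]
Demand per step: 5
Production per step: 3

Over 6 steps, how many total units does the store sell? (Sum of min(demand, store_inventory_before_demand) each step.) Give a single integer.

Answer: 23

Derivation:
Step 1: sold=5 (running total=5) -> [3 7 6]
Step 2: sold=5 (running total=10) -> [3 7 4]
Step 3: sold=4 (running total=14) -> [3 7 3]
Step 4: sold=3 (running total=17) -> [3 7 3]
Step 5: sold=3 (running total=20) -> [3 7 3]
Step 6: sold=3 (running total=23) -> [3 7 3]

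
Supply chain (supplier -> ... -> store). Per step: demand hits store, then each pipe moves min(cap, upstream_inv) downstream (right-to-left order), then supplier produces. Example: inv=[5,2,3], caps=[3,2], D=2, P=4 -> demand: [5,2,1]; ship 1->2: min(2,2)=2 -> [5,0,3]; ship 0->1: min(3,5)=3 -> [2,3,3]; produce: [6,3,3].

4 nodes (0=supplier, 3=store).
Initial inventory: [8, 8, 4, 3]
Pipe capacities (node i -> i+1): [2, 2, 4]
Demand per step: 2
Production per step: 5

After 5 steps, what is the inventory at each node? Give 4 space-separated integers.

Step 1: demand=2,sold=2 ship[2->3]=4 ship[1->2]=2 ship[0->1]=2 prod=5 -> inv=[11 8 2 5]
Step 2: demand=2,sold=2 ship[2->3]=2 ship[1->2]=2 ship[0->1]=2 prod=5 -> inv=[14 8 2 5]
Step 3: demand=2,sold=2 ship[2->3]=2 ship[1->2]=2 ship[0->1]=2 prod=5 -> inv=[17 8 2 5]
Step 4: demand=2,sold=2 ship[2->3]=2 ship[1->2]=2 ship[0->1]=2 prod=5 -> inv=[20 8 2 5]
Step 5: demand=2,sold=2 ship[2->3]=2 ship[1->2]=2 ship[0->1]=2 prod=5 -> inv=[23 8 2 5]

23 8 2 5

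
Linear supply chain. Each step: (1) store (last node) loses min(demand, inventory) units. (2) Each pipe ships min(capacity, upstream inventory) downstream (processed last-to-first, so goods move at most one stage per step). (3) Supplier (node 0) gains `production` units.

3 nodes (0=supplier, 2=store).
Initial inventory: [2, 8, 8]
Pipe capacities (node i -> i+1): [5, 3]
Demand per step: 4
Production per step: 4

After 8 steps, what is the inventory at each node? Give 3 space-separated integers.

Step 1: demand=4,sold=4 ship[1->2]=3 ship[0->1]=2 prod=4 -> inv=[4 7 7]
Step 2: demand=4,sold=4 ship[1->2]=3 ship[0->1]=4 prod=4 -> inv=[4 8 6]
Step 3: demand=4,sold=4 ship[1->2]=3 ship[0->1]=4 prod=4 -> inv=[4 9 5]
Step 4: demand=4,sold=4 ship[1->2]=3 ship[0->1]=4 prod=4 -> inv=[4 10 4]
Step 5: demand=4,sold=4 ship[1->2]=3 ship[0->1]=4 prod=4 -> inv=[4 11 3]
Step 6: demand=4,sold=3 ship[1->2]=3 ship[0->1]=4 prod=4 -> inv=[4 12 3]
Step 7: demand=4,sold=3 ship[1->2]=3 ship[0->1]=4 prod=4 -> inv=[4 13 3]
Step 8: demand=4,sold=3 ship[1->2]=3 ship[0->1]=4 prod=4 -> inv=[4 14 3]

4 14 3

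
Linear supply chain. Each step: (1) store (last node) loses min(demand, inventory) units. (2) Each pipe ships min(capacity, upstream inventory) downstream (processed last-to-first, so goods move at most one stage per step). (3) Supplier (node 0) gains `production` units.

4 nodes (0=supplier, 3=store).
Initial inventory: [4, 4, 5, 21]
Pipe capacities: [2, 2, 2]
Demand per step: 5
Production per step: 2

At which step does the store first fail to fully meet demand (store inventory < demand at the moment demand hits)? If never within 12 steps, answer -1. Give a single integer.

Step 1: demand=5,sold=5 ship[2->3]=2 ship[1->2]=2 ship[0->1]=2 prod=2 -> [4 4 5 18]
Step 2: demand=5,sold=5 ship[2->3]=2 ship[1->2]=2 ship[0->1]=2 prod=2 -> [4 4 5 15]
Step 3: demand=5,sold=5 ship[2->3]=2 ship[1->2]=2 ship[0->1]=2 prod=2 -> [4 4 5 12]
Step 4: demand=5,sold=5 ship[2->3]=2 ship[1->2]=2 ship[0->1]=2 prod=2 -> [4 4 5 9]
Step 5: demand=5,sold=5 ship[2->3]=2 ship[1->2]=2 ship[0->1]=2 prod=2 -> [4 4 5 6]
Step 6: demand=5,sold=5 ship[2->3]=2 ship[1->2]=2 ship[0->1]=2 prod=2 -> [4 4 5 3]
Step 7: demand=5,sold=3 ship[2->3]=2 ship[1->2]=2 ship[0->1]=2 prod=2 -> [4 4 5 2]
Step 8: demand=5,sold=2 ship[2->3]=2 ship[1->2]=2 ship[0->1]=2 prod=2 -> [4 4 5 2]
Step 9: demand=5,sold=2 ship[2->3]=2 ship[1->2]=2 ship[0->1]=2 prod=2 -> [4 4 5 2]
Step 10: demand=5,sold=2 ship[2->3]=2 ship[1->2]=2 ship[0->1]=2 prod=2 -> [4 4 5 2]
Step 11: demand=5,sold=2 ship[2->3]=2 ship[1->2]=2 ship[0->1]=2 prod=2 -> [4 4 5 2]
Step 12: demand=5,sold=2 ship[2->3]=2 ship[1->2]=2 ship[0->1]=2 prod=2 -> [4 4 5 2]
First stockout at step 7

7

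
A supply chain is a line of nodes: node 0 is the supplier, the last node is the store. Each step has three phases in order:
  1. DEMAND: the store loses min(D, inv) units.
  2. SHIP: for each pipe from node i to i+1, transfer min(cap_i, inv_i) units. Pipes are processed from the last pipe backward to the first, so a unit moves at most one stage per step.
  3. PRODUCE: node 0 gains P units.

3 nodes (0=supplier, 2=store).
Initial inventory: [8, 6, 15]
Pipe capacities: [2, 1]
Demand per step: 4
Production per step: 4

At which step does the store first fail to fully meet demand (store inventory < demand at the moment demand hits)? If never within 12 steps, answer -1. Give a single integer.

Step 1: demand=4,sold=4 ship[1->2]=1 ship[0->1]=2 prod=4 -> [10 7 12]
Step 2: demand=4,sold=4 ship[1->2]=1 ship[0->1]=2 prod=4 -> [12 8 9]
Step 3: demand=4,sold=4 ship[1->2]=1 ship[0->1]=2 prod=4 -> [14 9 6]
Step 4: demand=4,sold=4 ship[1->2]=1 ship[0->1]=2 prod=4 -> [16 10 3]
Step 5: demand=4,sold=3 ship[1->2]=1 ship[0->1]=2 prod=4 -> [18 11 1]
Step 6: demand=4,sold=1 ship[1->2]=1 ship[0->1]=2 prod=4 -> [20 12 1]
Step 7: demand=4,sold=1 ship[1->2]=1 ship[0->1]=2 prod=4 -> [22 13 1]
Step 8: demand=4,sold=1 ship[1->2]=1 ship[0->1]=2 prod=4 -> [24 14 1]
Step 9: demand=4,sold=1 ship[1->2]=1 ship[0->1]=2 prod=4 -> [26 15 1]
Step 10: demand=4,sold=1 ship[1->2]=1 ship[0->1]=2 prod=4 -> [28 16 1]
Step 11: demand=4,sold=1 ship[1->2]=1 ship[0->1]=2 prod=4 -> [30 17 1]
Step 12: demand=4,sold=1 ship[1->2]=1 ship[0->1]=2 prod=4 -> [32 18 1]
First stockout at step 5

5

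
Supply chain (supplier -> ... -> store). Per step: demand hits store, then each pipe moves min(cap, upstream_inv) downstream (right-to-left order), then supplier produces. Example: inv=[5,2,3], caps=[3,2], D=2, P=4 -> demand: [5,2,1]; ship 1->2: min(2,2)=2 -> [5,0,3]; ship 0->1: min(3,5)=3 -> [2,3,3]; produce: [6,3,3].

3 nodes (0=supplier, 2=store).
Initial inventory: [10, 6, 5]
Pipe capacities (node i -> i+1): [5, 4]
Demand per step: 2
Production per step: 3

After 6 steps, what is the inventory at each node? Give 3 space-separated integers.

Step 1: demand=2,sold=2 ship[1->2]=4 ship[0->1]=5 prod=3 -> inv=[8 7 7]
Step 2: demand=2,sold=2 ship[1->2]=4 ship[0->1]=5 prod=3 -> inv=[6 8 9]
Step 3: demand=2,sold=2 ship[1->2]=4 ship[0->1]=5 prod=3 -> inv=[4 9 11]
Step 4: demand=2,sold=2 ship[1->2]=4 ship[0->1]=4 prod=3 -> inv=[3 9 13]
Step 5: demand=2,sold=2 ship[1->2]=4 ship[0->1]=3 prod=3 -> inv=[3 8 15]
Step 6: demand=2,sold=2 ship[1->2]=4 ship[0->1]=3 prod=3 -> inv=[3 7 17]

3 7 17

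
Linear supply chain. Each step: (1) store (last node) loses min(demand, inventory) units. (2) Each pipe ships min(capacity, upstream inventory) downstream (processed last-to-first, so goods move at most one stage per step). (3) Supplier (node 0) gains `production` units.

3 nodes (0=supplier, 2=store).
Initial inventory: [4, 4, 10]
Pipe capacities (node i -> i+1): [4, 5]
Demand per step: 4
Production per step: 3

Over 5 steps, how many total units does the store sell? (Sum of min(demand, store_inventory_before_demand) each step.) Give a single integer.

Answer: 20

Derivation:
Step 1: sold=4 (running total=4) -> [3 4 10]
Step 2: sold=4 (running total=8) -> [3 3 10]
Step 3: sold=4 (running total=12) -> [3 3 9]
Step 4: sold=4 (running total=16) -> [3 3 8]
Step 5: sold=4 (running total=20) -> [3 3 7]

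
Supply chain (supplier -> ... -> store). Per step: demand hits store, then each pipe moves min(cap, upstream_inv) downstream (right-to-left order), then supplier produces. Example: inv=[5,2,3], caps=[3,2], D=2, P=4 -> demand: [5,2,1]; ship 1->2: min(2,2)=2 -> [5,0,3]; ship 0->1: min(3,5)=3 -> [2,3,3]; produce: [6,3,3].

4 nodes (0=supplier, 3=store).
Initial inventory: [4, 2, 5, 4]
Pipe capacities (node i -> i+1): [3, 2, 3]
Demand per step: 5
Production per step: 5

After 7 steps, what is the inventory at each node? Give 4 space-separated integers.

Step 1: demand=5,sold=4 ship[2->3]=3 ship[1->2]=2 ship[0->1]=3 prod=5 -> inv=[6 3 4 3]
Step 2: demand=5,sold=3 ship[2->3]=3 ship[1->2]=2 ship[0->1]=3 prod=5 -> inv=[8 4 3 3]
Step 3: demand=5,sold=3 ship[2->3]=3 ship[1->2]=2 ship[0->1]=3 prod=5 -> inv=[10 5 2 3]
Step 4: demand=5,sold=3 ship[2->3]=2 ship[1->2]=2 ship[0->1]=3 prod=5 -> inv=[12 6 2 2]
Step 5: demand=5,sold=2 ship[2->3]=2 ship[1->2]=2 ship[0->1]=3 prod=5 -> inv=[14 7 2 2]
Step 6: demand=5,sold=2 ship[2->3]=2 ship[1->2]=2 ship[0->1]=3 prod=5 -> inv=[16 8 2 2]
Step 7: demand=5,sold=2 ship[2->3]=2 ship[1->2]=2 ship[0->1]=3 prod=5 -> inv=[18 9 2 2]

18 9 2 2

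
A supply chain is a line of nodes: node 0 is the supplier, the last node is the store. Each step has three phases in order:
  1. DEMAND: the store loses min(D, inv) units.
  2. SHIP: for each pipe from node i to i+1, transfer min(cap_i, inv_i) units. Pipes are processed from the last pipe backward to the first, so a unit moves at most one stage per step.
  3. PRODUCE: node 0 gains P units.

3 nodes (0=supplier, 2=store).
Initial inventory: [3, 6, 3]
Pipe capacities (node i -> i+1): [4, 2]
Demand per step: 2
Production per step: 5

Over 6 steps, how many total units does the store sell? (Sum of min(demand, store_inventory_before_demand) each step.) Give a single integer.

Step 1: sold=2 (running total=2) -> [5 7 3]
Step 2: sold=2 (running total=4) -> [6 9 3]
Step 3: sold=2 (running total=6) -> [7 11 3]
Step 4: sold=2 (running total=8) -> [8 13 3]
Step 5: sold=2 (running total=10) -> [9 15 3]
Step 6: sold=2 (running total=12) -> [10 17 3]

Answer: 12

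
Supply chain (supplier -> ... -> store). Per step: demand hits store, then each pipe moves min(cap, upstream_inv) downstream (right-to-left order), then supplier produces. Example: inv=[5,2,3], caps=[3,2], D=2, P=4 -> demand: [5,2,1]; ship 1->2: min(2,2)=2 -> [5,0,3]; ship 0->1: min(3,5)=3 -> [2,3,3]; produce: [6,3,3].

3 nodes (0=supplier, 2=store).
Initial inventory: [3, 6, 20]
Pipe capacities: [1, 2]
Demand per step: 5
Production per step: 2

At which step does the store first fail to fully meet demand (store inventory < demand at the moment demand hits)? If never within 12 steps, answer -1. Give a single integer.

Step 1: demand=5,sold=5 ship[1->2]=2 ship[0->1]=1 prod=2 -> [4 5 17]
Step 2: demand=5,sold=5 ship[1->2]=2 ship[0->1]=1 prod=2 -> [5 4 14]
Step 3: demand=5,sold=5 ship[1->2]=2 ship[0->1]=1 prod=2 -> [6 3 11]
Step 4: demand=5,sold=5 ship[1->2]=2 ship[0->1]=1 prod=2 -> [7 2 8]
Step 5: demand=5,sold=5 ship[1->2]=2 ship[0->1]=1 prod=2 -> [8 1 5]
Step 6: demand=5,sold=5 ship[1->2]=1 ship[0->1]=1 prod=2 -> [9 1 1]
Step 7: demand=5,sold=1 ship[1->2]=1 ship[0->1]=1 prod=2 -> [10 1 1]
Step 8: demand=5,sold=1 ship[1->2]=1 ship[0->1]=1 prod=2 -> [11 1 1]
Step 9: demand=5,sold=1 ship[1->2]=1 ship[0->1]=1 prod=2 -> [12 1 1]
Step 10: demand=5,sold=1 ship[1->2]=1 ship[0->1]=1 prod=2 -> [13 1 1]
Step 11: demand=5,sold=1 ship[1->2]=1 ship[0->1]=1 prod=2 -> [14 1 1]
Step 12: demand=5,sold=1 ship[1->2]=1 ship[0->1]=1 prod=2 -> [15 1 1]
First stockout at step 7

7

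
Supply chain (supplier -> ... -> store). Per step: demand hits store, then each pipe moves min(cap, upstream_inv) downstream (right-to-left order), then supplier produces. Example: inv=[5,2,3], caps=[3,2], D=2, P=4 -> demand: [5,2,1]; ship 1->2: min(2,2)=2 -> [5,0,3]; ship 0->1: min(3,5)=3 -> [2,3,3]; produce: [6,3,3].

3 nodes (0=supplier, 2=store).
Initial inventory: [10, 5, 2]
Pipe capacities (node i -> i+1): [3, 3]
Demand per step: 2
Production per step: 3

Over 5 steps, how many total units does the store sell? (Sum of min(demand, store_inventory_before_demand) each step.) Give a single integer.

Answer: 10

Derivation:
Step 1: sold=2 (running total=2) -> [10 5 3]
Step 2: sold=2 (running total=4) -> [10 5 4]
Step 3: sold=2 (running total=6) -> [10 5 5]
Step 4: sold=2 (running total=8) -> [10 5 6]
Step 5: sold=2 (running total=10) -> [10 5 7]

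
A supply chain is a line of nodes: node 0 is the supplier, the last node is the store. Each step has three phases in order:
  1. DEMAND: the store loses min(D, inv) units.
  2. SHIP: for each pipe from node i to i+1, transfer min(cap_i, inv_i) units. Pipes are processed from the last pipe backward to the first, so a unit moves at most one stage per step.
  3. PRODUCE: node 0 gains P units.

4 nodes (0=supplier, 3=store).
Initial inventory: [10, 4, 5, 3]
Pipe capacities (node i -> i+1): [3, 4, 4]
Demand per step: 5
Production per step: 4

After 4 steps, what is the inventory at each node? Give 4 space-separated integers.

Step 1: demand=5,sold=3 ship[2->3]=4 ship[1->2]=4 ship[0->1]=3 prod=4 -> inv=[11 3 5 4]
Step 2: demand=5,sold=4 ship[2->3]=4 ship[1->2]=3 ship[0->1]=3 prod=4 -> inv=[12 3 4 4]
Step 3: demand=5,sold=4 ship[2->3]=4 ship[1->2]=3 ship[0->1]=3 prod=4 -> inv=[13 3 3 4]
Step 4: demand=5,sold=4 ship[2->3]=3 ship[1->2]=3 ship[0->1]=3 prod=4 -> inv=[14 3 3 3]

14 3 3 3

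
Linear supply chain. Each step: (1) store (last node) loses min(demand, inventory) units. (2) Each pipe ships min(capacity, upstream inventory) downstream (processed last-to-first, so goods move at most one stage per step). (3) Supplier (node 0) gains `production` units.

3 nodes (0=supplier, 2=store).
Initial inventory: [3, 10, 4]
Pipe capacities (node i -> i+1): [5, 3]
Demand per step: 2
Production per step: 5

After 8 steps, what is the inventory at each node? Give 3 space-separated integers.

Step 1: demand=2,sold=2 ship[1->2]=3 ship[0->1]=3 prod=5 -> inv=[5 10 5]
Step 2: demand=2,sold=2 ship[1->2]=3 ship[0->1]=5 prod=5 -> inv=[5 12 6]
Step 3: demand=2,sold=2 ship[1->2]=3 ship[0->1]=5 prod=5 -> inv=[5 14 7]
Step 4: demand=2,sold=2 ship[1->2]=3 ship[0->1]=5 prod=5 -> inv=[5 16 8]
Step 5: demand=2,sold=2 ship[1->2]=3 ship[0->1]=5 prod=5 -> inv=[5 18 9]
Step 6: demand=2,sold=2 ship[1->2]=3 ship[0->1]=5 prod=5 -> inv=[5 20 10]
Step 7: demand=2,sold=2 ship[1->2]=3 ship[0->1]=5 prod=5 -> inv=[5 22 11]
Step 8: demand=2,sold=2 ship[1->2]=3 ship[0->1]=5 prod=5 -> inv=[5 24 12]

5 24 12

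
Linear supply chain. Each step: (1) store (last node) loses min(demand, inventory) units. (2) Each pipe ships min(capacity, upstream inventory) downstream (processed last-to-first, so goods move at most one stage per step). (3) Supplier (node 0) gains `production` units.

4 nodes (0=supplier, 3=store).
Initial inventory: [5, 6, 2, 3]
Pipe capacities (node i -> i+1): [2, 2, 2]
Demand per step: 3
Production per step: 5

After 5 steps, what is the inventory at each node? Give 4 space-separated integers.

Step 1: demand=3,sold=3 ship[2->3]=2 ship[1->2]=2 ship[0->1]=2 prod=5 -> inv=[8 6 2 2]
Step 2: demand=3,sold=2 ship[2->3]=2 ship[1->2]=2 ship[0->1]=2 prod=5 -> inv=[11 6 2 2]
Step 3: demand=3,sold=2 ship[2->3]=2 ship[1->2]=2 ship[0->1]=2 prod=5 -> inv=[14 6 2 2]
Step 4: demand=3,sold=2 ship[2->3]=2 ship[1->2]=2 ship[0->1]=2 prod=5 -> inv=[17 6 2 2]
Step 5: demand=3,sold=2 ship[2->3]=2 ship[1->2]=2 ship[0->1]=2 prod=5 -> inv=[20 6 2 2]

20 6 2 2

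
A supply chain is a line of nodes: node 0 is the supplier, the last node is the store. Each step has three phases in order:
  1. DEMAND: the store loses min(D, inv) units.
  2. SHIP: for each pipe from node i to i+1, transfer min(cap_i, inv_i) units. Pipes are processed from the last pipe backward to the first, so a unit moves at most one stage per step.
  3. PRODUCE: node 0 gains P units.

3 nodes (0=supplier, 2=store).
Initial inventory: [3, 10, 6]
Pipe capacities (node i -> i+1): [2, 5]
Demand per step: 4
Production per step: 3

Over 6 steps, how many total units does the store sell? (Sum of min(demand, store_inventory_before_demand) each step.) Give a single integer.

Answer: 24

Derivation:
Step 1: sold=4 (running total=4) -> [4 7 7]
Step 2: sold=4 (running total=8) -> [5 4 8]
Step 3: sold=4 (running total=12) -> [6 2 8]
Step 4: sold=4 (running total=16) -> [7 2 6]
Step 5: sold=4 (running total=20) -> [8 2 4]
Step 6: sold=4 (running total=24) -> [9 2 2]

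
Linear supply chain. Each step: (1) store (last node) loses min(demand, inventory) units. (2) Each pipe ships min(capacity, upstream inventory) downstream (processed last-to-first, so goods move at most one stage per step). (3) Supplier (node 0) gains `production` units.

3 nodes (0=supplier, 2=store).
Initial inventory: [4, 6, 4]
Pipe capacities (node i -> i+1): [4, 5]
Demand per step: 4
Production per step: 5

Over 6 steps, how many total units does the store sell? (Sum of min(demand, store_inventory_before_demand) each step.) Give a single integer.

Answer: 24

Derivation:
Step 1: sold=4 (running total=4) -> [5 5 5]
Step 2: sold=4 (running total=8) -> [6 4 6]
Step 3: sold=4 (running total=12) -> [7 4 6]
Step 4: sold=4 (running total=16) -> [8 4 6]
Step 5: sold=4 (running total=20) -> [9 4 6]
Step 6: sold=4 (running total=24) -> [10 4 6]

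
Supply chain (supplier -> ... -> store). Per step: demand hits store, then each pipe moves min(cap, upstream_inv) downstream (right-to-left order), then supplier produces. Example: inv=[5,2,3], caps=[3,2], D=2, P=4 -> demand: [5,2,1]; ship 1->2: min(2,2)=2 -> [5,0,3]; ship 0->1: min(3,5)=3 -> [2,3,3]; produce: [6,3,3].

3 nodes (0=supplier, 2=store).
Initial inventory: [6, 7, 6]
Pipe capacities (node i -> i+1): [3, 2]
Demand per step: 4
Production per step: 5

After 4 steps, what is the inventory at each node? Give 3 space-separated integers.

Step 1: demand=4,sold=4 ship[1->2]=2 ship[0->1]=3 prod=5 -> inv=[8 8 4]
Step 2: demand=4,sold=4 ship[1->2]=2 ship[0->1]=3 prod=5 -> inv=[10 9 2]
Step 3: demand=4,sold=2 ship[1->2]=2 ship[0->1]=3 prod=5 -> inv=[12 10 2]
Step 4: demand=4,sold=2 ship[1->2]=2 ship[0->1]=3 prod=5 -> inv=[14 11 2]

14 11 2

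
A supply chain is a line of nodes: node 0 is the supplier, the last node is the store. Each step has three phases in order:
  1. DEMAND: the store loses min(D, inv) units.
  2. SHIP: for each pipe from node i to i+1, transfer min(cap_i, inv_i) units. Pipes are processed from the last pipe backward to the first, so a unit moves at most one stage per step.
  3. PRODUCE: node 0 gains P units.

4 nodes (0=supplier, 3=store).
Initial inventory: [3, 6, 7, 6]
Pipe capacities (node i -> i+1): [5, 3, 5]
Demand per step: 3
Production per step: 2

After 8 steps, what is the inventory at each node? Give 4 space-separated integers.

Step 1: demand=3,sold=3 ship[2->3]=5 ship[1->2]=3 ship[0->1]=3 prod=2 -> inv=[2 6 5 8]
Step 2: demand=3,sold=3 ship[2->3]=5 ship[1->2]=3 ship[0->1]=2 prod=2 -> inv=[2 5 3 10]
Step 3: demand=3,sold=3 ship[2->3]=3 ship[1->2]=3 ship[0->1]=2 prod=2 -> inv=[2 4 3 10]
Step 4: demand=3,sold=3 ship[2->3]=3 ship[1->2]=3 ship[0->1]=2 prod=2 -> inv=[2 3 3 10]
Step 5: demand=3,sold=3 ship[2->3]=3 ship[1->2]=3 ship[0->1]=2 prod=2 -> inv=[2 2 3 10]
Step 6: demand=3,sold=3 ship[2->3]=3 ship[1->2]=2 ship[0->1]=2 prod=2 -> inv=[2 2 2 10]
Step 7: demand=3,sold=3 ship[2->3]=2 ship[1->2]=2 ship[0->1]=2 prod=2 -> inv=[2 2 2 9]
Step 8: demand=3,sold=3 ship[2->3]=2 ship[1->2]=2 ship[0->1]=2 prod=2 -> inv=[2 2 2 8]

2 2 2 8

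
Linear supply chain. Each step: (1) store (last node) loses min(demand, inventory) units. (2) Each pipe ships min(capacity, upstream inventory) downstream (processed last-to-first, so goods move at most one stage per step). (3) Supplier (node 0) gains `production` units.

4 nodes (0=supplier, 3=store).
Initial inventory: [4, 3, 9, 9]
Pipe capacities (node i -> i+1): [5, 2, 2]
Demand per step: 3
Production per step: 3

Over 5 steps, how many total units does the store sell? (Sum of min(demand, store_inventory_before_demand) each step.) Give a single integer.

Step 1: sold=3 (running total=3) -> [3 5 9 8]
Step 2: sold=3 (running total=6) -> [3 6 9 7]
Step 3: sold=3 (running total=9) -> [3 7 9 6]
Step 4: sold=3 (running total=12) -> [3 8 9 5]
Step 5: sold=3 (running total=15) -> [3 9 9 4]

Answer: 15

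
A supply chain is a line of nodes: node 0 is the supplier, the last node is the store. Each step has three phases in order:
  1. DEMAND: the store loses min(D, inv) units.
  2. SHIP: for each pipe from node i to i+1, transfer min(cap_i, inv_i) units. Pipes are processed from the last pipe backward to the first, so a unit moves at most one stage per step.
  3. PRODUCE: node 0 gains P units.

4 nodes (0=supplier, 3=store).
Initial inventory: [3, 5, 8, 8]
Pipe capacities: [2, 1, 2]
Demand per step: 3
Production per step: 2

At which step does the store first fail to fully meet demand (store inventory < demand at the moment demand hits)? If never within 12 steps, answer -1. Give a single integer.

Step 1: demand=3,sold=3 ship[2->3]=2 ship[1->2]=1 ship[0->1]=2 prod=2 -> [3 6 7 7]
Step 2: demand=3,sold=3 ship[2->3]=2 ship[1->2]=1 ship[0->1]=2 prod=2 -> [3 7 6 6]
Step 3: demand=3,sold=3 ship[2->3]=2 ship[1->2]=1 ship[0->1]=2 prod=2 -> [3 8 5 5]
Step 4: demand=3,sold=3 ship[2->3]=2 ship[1->2]=1 ship[0->1]=2 prod=2 -> [3 9 4 4]
Step 5: demand=3,sold=3 ship[2->3]=2 ship[1->2]=1 ship[0->1]=2 prod=2 -> [3 10 3 3]
Step 6: demand=3,sold=3 ship[2->3]=2 ship[1->2]=1 ship[0->1]=2 prod=2 -> [3 11 2 2]
Step 7: demand=3,sold=2 ship[2->3]=2 ship[1->2]=1 ship[0->1]=2 prod=2 -> [3 12 1 2]
Step 8: demand=3,sold=2 ship[2->3]=1 ship[1->2]=1 ship[0->1]=2 prod=2 -> [3 13 1 1]
Step 9: demand=3,sold=1 ship[2->3]=1 ship[1->2]=1 ship[0->1]=2 prod=2 -> [3 14 1 1]
Step 10: demand=3,sold=1 ship[2->3]=1 ship[1->2]=1 ship[0->1]=2 prod=2 -> [3 15 1 1]
Step 11: demand=3,sold=1 ship[2->3]=1 ship[1->2]=1 ship[0->1]=2 prod=2 -> [3 16 1 1]
Step 12: demand=3,sold=1 ship[2->3]=1 ship[1->2]=1 ship[0->1]=2 prod=2 -> [3 17 1 1]
First stockout at step 7

7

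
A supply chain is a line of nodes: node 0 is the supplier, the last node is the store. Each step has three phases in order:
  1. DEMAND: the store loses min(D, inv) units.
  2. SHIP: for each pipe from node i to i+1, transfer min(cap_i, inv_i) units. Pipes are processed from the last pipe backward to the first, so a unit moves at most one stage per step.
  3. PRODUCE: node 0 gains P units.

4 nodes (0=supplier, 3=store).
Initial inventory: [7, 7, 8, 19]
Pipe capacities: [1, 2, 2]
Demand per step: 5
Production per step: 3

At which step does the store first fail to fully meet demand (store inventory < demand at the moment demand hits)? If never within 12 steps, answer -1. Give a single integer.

Step 1: demand=5,sold=5 ship[2->3]=2 ship[1->2]=2 ship[0->1]=1 prod=3 -> [9 6 8 16]
Step 2: demand=5,sold=5 ship[2->3]=2 ship[1->2]=2 ship[0->1]=1 prod=3 -> [11 5 8 13]
Step 3: demand=5,sold=5 ship[2->3]=2 ship[1->2]=2 ship[0->1]=1 prod=3 -> [13 4 8 10]
Step 4: demand=5,sold=5 ship[2->3]=2 ship[1->2]=2 ship[0->1]=1 prod=3 -> [15 3 8 7]
Step 5: demand=5,sold=5 ship[2->3]=2 ship[1->2]=2 ship[0->1]=1 prod=3 -> [17 2 8 4]
Step 6: demand=5,sold=4 ship[2->3]=2 ship[1->2]=2 ship[0->1]=1 prod=3 -> [19 1 8 2]
Step 7: demand=5,sold=2 ship[2->3]=2 ship[1->2]=1 ship[0->1]=1 prod=3 -> [21 1 7 2]
Step 8: demand=5,sold=2 ship[2->3]=2 ship[1->2]=1 ship[0->1]=1 prod=3 -> [23 1 6 2]
Step 9: demand=5,sold=2 ship[2->3]=2 ship[1->2]=1 ship[0->1]=1 prod=3 -> [25 1 5 2]
Step 10: demand=5,sold=2 ship[2->3]=2 ship[1->2]=1 ship[0->1]=1 prod=3 -> [27 1 4 2]
Step 11: demand=5,sold=2 ship[2->3]=2 ship[1->2]=1 ship[0->1]=1 prod=3 -> [29 1 3 2]
Step 12: demand=5,sold=2 ship[2->3]=2 ship[1->2]=1 ship[0->1]=1 prod=3 -> [31 1 2 2]
First stockout at step 6

6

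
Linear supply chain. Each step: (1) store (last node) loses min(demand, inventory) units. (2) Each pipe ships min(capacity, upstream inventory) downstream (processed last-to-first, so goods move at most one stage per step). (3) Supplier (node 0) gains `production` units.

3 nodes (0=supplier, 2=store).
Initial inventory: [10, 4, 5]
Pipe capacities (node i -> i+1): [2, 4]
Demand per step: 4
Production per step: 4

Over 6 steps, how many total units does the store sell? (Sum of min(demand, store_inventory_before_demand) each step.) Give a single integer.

Step 1: sold=4 (running total=4) -> [12 2 5]
Step 2: sold=4 (running total=8) -> [14 2 3]
Step 3: sold=3 (running total=11) -> [16 2 2]
Step 4: sold=2 (running total=13) -> [18 2 2]
Step 5: sold=2 (running total=15) -> [20 2 2]
Step 6: sold=2 (running total=17) -> [22 2 2]

Answer: 17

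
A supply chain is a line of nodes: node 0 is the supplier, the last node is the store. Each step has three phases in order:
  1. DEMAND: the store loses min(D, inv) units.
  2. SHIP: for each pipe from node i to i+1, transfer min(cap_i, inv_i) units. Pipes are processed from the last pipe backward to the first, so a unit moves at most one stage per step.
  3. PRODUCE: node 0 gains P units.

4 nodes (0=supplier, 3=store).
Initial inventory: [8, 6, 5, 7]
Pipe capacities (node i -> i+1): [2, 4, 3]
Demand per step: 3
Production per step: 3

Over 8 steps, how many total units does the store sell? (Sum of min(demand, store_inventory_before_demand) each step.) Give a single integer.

Step 1: sold=3 (running total=3) -> [9 4 6 7]
Step 2: sold=3 (running total=6) -> [10 2 7 7]
Step 3: sold=3 (running total=9) -> [11 2 6 7]
Step 4: sold=3 (running total=12) -> [12 2 5 7]
Step 5: sold=3 (running total=15) -> [13 2 4 7]
Step 6: sold=3 (running total=18) -> [14 2 3 7]
Step 7: sold=3 (running total=21) -> [15 2 2 7]
Step 8: sold=3 (running total=24) -> [16 2 2 6]

Answer: 24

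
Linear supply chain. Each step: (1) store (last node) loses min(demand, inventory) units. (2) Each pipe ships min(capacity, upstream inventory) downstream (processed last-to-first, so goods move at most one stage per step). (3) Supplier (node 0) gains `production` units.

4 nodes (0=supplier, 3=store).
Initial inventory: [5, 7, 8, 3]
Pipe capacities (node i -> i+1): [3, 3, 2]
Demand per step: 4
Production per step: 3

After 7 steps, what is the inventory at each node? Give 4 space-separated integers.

Step 1: demand=4,sold=3 ship[2->3]=2 ship[1->2]=3 ship[0->1]=3 prod=3 -> inv=[5 7 9 2]
Step 2: demand=4,sold=2 ship[2->3]=2 ship[1->2]=3 ship[0->1]=3 prod=3 -> inv=[5 7 10 2]
Step 3: demand=4,sold=2 ship[2->3]=2 ship[1->2]=3 ship[0->1]=3 prod=3 -> inv=[5 7 11 2]
Step 4: demand=4,sold=2 ship[2->3]=2 ship[1->2]=3 ship[0->1]=3 prod=3 -> inv=[5 7 12 2]
Step 5: demand=4,sold=2 ship[2->3]=2 ship[1->2]=3 ship[0->1]=3 prod=3 -> inv=[5 7 13 2]
Step 6: demand=4,sold=2 ship[2->3]=2 ship[1->2]=3 ship[0->1]=3 prod=3 -> inv=[5 7 14 2]
Step 7: demand=4,sold=2 ship[2->3]=2 ship[1->2]=3 ship[0->1]=3 prod=3 -> inv=[5 7 15 2]

5 7 15 2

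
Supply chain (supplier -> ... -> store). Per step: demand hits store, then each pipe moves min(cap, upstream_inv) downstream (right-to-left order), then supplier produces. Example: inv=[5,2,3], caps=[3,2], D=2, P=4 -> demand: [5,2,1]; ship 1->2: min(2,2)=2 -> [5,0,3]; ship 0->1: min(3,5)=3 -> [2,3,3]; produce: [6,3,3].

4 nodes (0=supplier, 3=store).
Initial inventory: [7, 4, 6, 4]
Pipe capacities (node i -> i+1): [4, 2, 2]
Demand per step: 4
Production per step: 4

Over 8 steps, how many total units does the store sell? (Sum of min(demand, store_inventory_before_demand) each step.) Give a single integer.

Answer: 18

Derivation:
Step 1: sold=4 (running total=4) -> [7 6 6 2]
Step 2: sold=2 (running total=6) -> [7 8 6 2]
Step 3: sold=2 (running total=8) -> [7 10 6 2]
Step 4: sold=2 (running total=10) -> [7 12 6 2]
Step 5: sold=2 (running total=12) -> [7 14 6 2]
Step 6: sold=2 (running total=14) -> [7 16 6 2]
Step 7: sold=2 (running total=16) -> [7 18 6 2]
Step 8: sold=2 (running total=18) -> [7 20 6 2]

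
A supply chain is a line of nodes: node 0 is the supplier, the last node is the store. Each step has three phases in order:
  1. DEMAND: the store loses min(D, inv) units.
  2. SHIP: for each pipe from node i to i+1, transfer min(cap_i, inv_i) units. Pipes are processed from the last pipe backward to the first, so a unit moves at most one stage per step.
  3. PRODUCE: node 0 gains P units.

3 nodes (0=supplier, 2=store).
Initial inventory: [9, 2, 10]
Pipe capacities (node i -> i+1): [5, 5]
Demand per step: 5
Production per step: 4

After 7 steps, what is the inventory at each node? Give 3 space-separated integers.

Step 1: demand=5,sold=5 ship[1->2]=2 ship[0->1]=5 prod=4 -> inv=[8 5 7]
Step 2: demand=5,sold=5 ship[1->2]=5 ship[0->1]=5 prod=4 -> inv=[7 5 7]
Step 3: demand=5,sold=5 ship[1->2]=5 ship[0->1]=5 prod=4 -> inv=[6 5 7]
Step 4: demand=5,sold=5 ship[1->2]=5 ship[0->1]=5 prod=4 -> inv=[5 5 7]
Step 5: demand=5,sold=5 ship[1->2]=5 ship[0->1]=5 prod=4 -> inv=[4 5 7]
Step 6: demand=5,sold=5 ship[1->2]=5 ship[0->1]=4 prod=4 -> inv=[4 4 7]
Step 7: demand=5,sold=5 ship[1->2]=4 ship[0->1]=4 prod=4 -> inv=[4 4 6]

4 4 6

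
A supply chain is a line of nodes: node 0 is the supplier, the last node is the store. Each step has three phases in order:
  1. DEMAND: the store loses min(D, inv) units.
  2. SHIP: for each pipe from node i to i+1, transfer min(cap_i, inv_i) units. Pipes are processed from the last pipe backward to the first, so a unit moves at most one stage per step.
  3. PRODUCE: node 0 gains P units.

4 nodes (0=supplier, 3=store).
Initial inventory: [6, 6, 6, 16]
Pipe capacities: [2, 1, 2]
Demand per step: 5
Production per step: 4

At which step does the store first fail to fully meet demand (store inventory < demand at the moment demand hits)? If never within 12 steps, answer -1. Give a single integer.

Step 1: demand=5,sold=5 ship[2->3]=2 ship[1->2]=1 ship[0->1]=2 prod=4 -> [8 7 5 13]
Step 2: demand=5,sold=5 ship[2->3]=2 ship[1->2]=1 ship[0->1]=2 prod=4 -> [10 8 4 10]
Step 3: demand=5,sold=5 ship[2->3]=2 ship[1->2]=1 ship[0->1]=2 prod=4 -> [12 9 3 7]
Step 4: demand=5,sold=5 ship[2->3]=2 ship[1->2]=1 ship[0->1]=2 prod=4 -> [14 10 2 4]
Step 5: demand=5,sold=4 ship[2->3]=2 ship[1->2]=1 ship[0->1]=2 prod=4 -> [16 11 1 2]
Step 6: demand=5,sold=2 ship[2->3]=1 ship[1->2]=1 ship[0->1]=2 prod=4 -> [18 12 1 1]
Step 7: demand=5,sold=1 ship[2->3]=1 ship[1->2]=1 ship[0->1]=2 prod=4 -> [20 13 1 1]
Step 8: demand=5,sold=1 ship[2->3]=1 ship[1->2]=1 ship[0->1]=2 prod=4 -> [22 14 1 1]
Step 9: demand=5,sold=1 ship[2->3]=1 ship[1->2]=1 ship[0->1]=2 prod=4 -> [24 15 1 1]
Step 10: demand=5,sold=1 ship[2->3]=1 ship[1->2]=1 ship[0->1]=2 prod=4 -> [26 16 1 1]
Step 11: demand=5,sold=1 ship[2->3]=1 ship[1->2]=1 ship[0->1]=2 prod=4 -> [28 17 1 1]
Step 12: demand=5,sold=1 ship[2->3]=1 ship[1->2]=1 ship[0->1]=2 prod=4 -> [30 18 1 1]
First stockout at step 5

5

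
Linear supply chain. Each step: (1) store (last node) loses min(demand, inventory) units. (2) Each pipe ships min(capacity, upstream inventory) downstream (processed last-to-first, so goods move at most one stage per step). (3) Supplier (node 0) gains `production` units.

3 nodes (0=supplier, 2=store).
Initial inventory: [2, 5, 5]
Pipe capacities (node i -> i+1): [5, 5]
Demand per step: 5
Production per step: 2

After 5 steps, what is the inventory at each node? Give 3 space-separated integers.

Step 1: demand=5,sold=5 ship[1->2]=5 ship[0->1]=2 prod=2 -> inv=[2 2 5]
Step 2: demand=5,sold=5 ship[1->2]=2 ship[0->1]=2 prod=2 -> inv=[2 2 2]
Step 3: demand=5,sold=2 ship[1->2]=2 ship[0->1]=2 prod=2 -> inv=[2 2 2]
Step 4: demand=5,sold=2 ship[1->2]=2 ship[0->1]=2 prod=2 -> inv=[2 2 2]
Step 5: demand=5,sold=2 ship[1->2]=2 ship[0->1]=2 prod=2 -> inv=[2 2 2]

2 2 2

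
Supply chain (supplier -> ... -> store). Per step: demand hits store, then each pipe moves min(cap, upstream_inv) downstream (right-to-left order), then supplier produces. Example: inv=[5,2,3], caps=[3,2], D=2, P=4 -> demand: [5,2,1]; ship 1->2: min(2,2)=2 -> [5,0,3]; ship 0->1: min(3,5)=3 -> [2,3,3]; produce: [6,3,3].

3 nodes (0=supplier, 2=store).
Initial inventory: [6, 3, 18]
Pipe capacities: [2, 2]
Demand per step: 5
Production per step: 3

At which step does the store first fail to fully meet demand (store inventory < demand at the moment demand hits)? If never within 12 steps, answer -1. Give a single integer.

Step 1: demand=5,sold=5 ship[1->2]=2 ship[0->1]=2 prod=3 -> [7 3 15]
Step 2: demand=5,sold=5 ship[1->2]=2 ship[0->1]=2 prod=3 -> [8 3 12]
Step 3: demand=5,sold=5 ship[1->2]=2 ship[0->1]=2 prod=3 -> [9 3 9]
Step 4: demand=5,sold=5 ship[1->2]=2 ship[0->1]=2 prod=3 -> [10 3 6]
Step 5: demand=5,sold=5 ship[1->2]=2 ship[0->1]=2 prod=3 -> [11 3 3]
Step 6: demand=5,sold=3 ship[1->2]=2 ship[0->1]=2 prod=3 -> [12 3 2]
Step 7: demand=5,sold=2 ship[1->2]=2 ship[0->1]=2 prod=3 -> [13 3 2]
Step 8: demand=5,sold=2 ship[1->2]=2 ship[0->1]=2 prod=3 -> [14 3 2]
Step 9: demand=5,sold=2 ship[1->2]=2 ship[0->1]=2 prod=3 -> [15 3 2]
Step 10: demand=5,sold=2 ship[1->2]=2 ship[0->1]=2 prod=3 -> [16 3 2]
Step 11: demand=5,sold=2 ship[1->2]=2 ship[0->1]=2 prod=3 -> [17 3 2]
Step 12: demand=5,sold=2 ship[1->2]=2 ship[0->1]=2 prod=3 -> [18 3 2]
First stockout at step 6

6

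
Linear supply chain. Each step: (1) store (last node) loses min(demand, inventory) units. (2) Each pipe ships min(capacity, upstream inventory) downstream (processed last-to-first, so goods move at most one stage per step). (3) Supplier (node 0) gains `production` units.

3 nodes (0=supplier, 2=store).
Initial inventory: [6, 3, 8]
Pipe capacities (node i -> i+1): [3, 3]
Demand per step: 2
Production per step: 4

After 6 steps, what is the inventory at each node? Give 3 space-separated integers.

Step 1: demand=2,sold=2 ship[1->2]=3 ship[0->1]=3 prod=4 -> inv=[7 3 9]
Step 2: demand=2,sold=2 ship[1->2]=3 ship[0->1]=3 prod=4 -> inv=[8 3 10]
Step 3: demand=2,sold=2 ship[1->2]=3 ship[0->1]=3 prod=4 -> inv=[9 3 11]
Step 4: demand=2,sold=2 ship[1->2]=3 ship[0->1]=3 prod=4 -> inv=[10 3 12]
Step 5: demand=2,sold=2 ship[1->2]=3 ship[0->1]=3 prod=4 -> inv=[11 3 13]
Step 6: demand=2,sold=2 ship[1->2]=3 ship[0->1]=3 prod=4 -> inv=[12 3 14]

12 3 14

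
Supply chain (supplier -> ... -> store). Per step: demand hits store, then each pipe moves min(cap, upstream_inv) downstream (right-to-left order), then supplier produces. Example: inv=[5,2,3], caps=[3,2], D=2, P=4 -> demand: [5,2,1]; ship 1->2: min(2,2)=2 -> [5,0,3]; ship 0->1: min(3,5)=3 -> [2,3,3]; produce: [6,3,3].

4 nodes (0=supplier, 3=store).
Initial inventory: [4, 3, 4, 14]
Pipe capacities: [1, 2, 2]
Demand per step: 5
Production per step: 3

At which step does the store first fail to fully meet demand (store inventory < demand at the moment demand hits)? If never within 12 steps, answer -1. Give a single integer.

Step 1: demand=5,sold=5 ship[2->3]=2 ship[1->2]=2 ship[0->1]=1 prod=3 -> [6 2 4 11]
Step 2: demand=5,sold=5 ship[2->3]=2 ship[1->2]=2 ship[0->1]=1 prod=3 -> [8 1 4 8]
Step 3: demand=5,sold=5 ship[2->3]=2 ship[1->2]=1 ship[0->1]=1 prod=3 -> [10 1 3 5]
Step 4: demand=5,sold=5 ship[2->3]=2 ship[1->2]=1 ship[0->1]=1 prod=3 -> [12 1 2 2]
Step 5: demand=5,sold=2 ship[2->3]=2 ship[1->2]=1 ship[0->1]=1 prod=3 -> [14 1 1 2]
Step 6: demand=5,sold=2 ship[2->3]=1 ship[1->2]=1 ship[0->1]=1 prod=3 -> [16 1 1 1]
Step 7: demand=5,sold=1 ship[2->3]=1 ship[1->2]=1 ship[0->1]=1 prod=3 -> [18 1 1 1]
Step 8: demand=5,sold=1 ship[2->3]=1 ship[1->2]=1 ship[0->1]=1 prod=3 -> [20 1 1 1]
Step 9: demand=5,sold=1 ship[2->3]=1 ship[1->2]=1 ship[0->1]=1 prod=3 -> [22 1 1 1]
Step 10: demand=5,sold=1 ship[2->3]=1 ship[1->2]=1 ship[0->1]=1 prod=3 -> [24 1 1 1]
Step 11: demand=5,sold=1 ship[2->3]=1 ship[1->2]=1 ship[0->1]=1 prod=3 -> [26 1 1 1]
Step 12: demand=5,sold=1 ship[2->3]=1 ship[1->2]=1 ship[0->1]=1 prod=3 -> [28 1 1 1]
First stockout at step 5

5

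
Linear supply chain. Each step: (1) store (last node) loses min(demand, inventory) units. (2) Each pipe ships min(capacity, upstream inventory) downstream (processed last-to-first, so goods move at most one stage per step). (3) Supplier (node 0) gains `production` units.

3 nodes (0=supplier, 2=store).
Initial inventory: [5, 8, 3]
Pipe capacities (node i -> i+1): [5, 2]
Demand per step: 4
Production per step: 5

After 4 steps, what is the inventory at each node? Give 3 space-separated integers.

Step 1: demand=4,sold=3 ship[1->2]=2 ship[0->1]=5 prod=5 -> inv=[5 11 2]
Step 2: demand=4,sold=2 ship[1->2]=2 ship[0->1]=5 prod=5 -> inv=[5 14 2]
Step 3: demand=4,sold=2 ship[1->2]=2 ship[0->1]=5 prod=5 -> inv=[5 17 2]
Step 4: demand=4,sold=2 ship[1->2]=2 ship[0->1]=5 prod=5 -> inv=[5 20 2]

5 20 2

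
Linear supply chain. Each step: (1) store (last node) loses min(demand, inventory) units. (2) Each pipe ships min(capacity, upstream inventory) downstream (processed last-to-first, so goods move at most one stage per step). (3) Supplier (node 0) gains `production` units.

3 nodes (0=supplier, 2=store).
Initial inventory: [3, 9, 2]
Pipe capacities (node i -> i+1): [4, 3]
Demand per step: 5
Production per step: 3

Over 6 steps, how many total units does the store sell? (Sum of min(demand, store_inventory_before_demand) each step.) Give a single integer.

Answer: 17

Derivation:
Step 1: sold=2 (running total=2) -> [3 9 3]
Step 2: sold=3 (running total=5) -> [3 9 3]
Step 3: sold=3 (running total=8) -> [3 9 3]
Step 4: sold=3 (running total=11) -> [3 9 3]
Step 5: sold=3 (running total=14) -> [3 9 3]
Step 6: sold=3 (running total=17) -> [3 9 3]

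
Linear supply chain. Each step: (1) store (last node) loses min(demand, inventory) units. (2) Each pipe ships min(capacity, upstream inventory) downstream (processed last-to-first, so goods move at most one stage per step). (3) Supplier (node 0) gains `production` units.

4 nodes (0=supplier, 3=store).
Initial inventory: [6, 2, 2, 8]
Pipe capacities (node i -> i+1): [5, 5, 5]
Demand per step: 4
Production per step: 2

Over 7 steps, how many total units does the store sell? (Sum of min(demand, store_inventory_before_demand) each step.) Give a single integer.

Answer: 24

Derivation:
Step 1: sold=4 (running total=4) -> [3 5 2 6]
Step 2: sold=4 (running total=8) -> [2 3 5 4]
Step 3: sold=4 (running total=12) -> [2 2 3 5]
Step 4: sold=4 (running total=16) -> [2 2 2 4]
Step 5: sold=4 (running total=20) -> [2 2 2 2]
Step 6: sold=2 (running total=22) -> [2 2 2 2]
Step 7: sold=2 (running total=24) -> [2 2 2 2]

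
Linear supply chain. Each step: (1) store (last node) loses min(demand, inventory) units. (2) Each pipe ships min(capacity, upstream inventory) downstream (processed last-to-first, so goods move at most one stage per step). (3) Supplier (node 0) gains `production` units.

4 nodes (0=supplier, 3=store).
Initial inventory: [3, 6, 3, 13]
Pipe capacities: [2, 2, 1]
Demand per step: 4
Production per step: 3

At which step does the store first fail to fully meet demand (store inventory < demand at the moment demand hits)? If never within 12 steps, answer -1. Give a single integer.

Step 1: demand=4,sold=4 ship[2->3]=1 ship[1->2]=2 ship[0->1]=2 prod=3 -> [4 6 4 10]
Step 2: demand=4,sold=4 ship[2->3]=1 ship[1->2]=2 ship[0->1]=2 prod=3 -> [5 6 5 7]
Step 3: demand=4,sold=4 ship[2->3]=1 ship[1->2]=2 ship[0->1]=2 prod=3 -> [6 6 6 4]
Step 4: demand=4,sold=4 ship[2->3]=1 ship[1->2]=2 ship[0->1]=2 prod=3 -> [7 6 7 1]
Step 5: demand=4,sold=1 ship[2->3]=1 ship[1->2]=2 ship[0->1]=2 prod=3 -> [8 6 8 1]
Step 6: demand=4,sold=1 ship[2->3]=1 ship[1->2]=2 ship[0->1]=2 prod=3 -> [9 6 9 1]
Step 7: demand=4,sold=1 ship[2->3]=1 ship[1->2]=2 ship[0->1]=2 prod=3 -> [10 6 10 1]
Step 8: demand=4,sold=1 ship[2->3]=1 ship[1->2]=2 ship[0->1]=2 prod=3 -> [11 6 11 1]
Step 9: demand=4,sold=1 ship[2->3]=1 ship[1->2]=2 ship[0->1]=2 prod=3 -> [12 6 12 1]
Step 10: demand=4,sold=1 ship[2->3]=1 ship[1->2]=2 ship[0->1]=2 prod=3 -> [13 6 13 1]
Step 11: demand=4,sold=1 ship[2->3]=1 ship[1->2]=2 ship[0->1]=2 prod=3 -> [14 6 14 1]
Step 12: demand=4,sold=1 ship[2->3]=1 ship[1->2]=2 ship[0->1]=2 prod=3 -> [15 6 15 1]
First stockout at step 5

5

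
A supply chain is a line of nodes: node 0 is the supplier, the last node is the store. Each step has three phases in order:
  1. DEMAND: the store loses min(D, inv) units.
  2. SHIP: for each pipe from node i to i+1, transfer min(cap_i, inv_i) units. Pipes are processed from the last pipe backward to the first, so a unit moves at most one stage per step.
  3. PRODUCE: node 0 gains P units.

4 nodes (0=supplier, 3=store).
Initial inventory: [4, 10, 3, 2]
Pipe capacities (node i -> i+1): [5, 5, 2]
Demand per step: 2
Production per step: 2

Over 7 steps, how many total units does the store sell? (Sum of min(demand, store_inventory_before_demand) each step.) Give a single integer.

Answer: 14

Derivation:
Step 1: sold=2 (running total=2) -> [2 9 6 2]
Step 2: sold=2 (running total=4) -> [2 6 9 2]
Step 3: sold=2 (running total=6) -> [2 3 12 2]
Step 4: sold=2 (running total=8) -> [2 2 13 2]
Step 5: sold=2 (running total=10) -> [2 2 13 2]
Step 6: sold=2 (running total=12) -> [2 2 13 2]
Step 7: sold=2 (running total=14) -> [2 2 13 2]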